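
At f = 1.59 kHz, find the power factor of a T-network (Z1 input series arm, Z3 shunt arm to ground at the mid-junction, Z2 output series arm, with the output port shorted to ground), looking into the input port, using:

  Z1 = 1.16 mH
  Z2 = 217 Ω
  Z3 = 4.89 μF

Step 1 — Angular frequency: ω = 2π·f = 2π·1590 = 9990 rad/s.
Step 2 — Component impedances:
  Z1: Z = jωL = j·9990·0.00116 = 0 + j11.59 Ω
  Z2: Z = R = 217 Ω
  Z3: Z = 1/(jωC) = -j/(ω·C) = 0 - j20.47 Ω
Step 3 — With the output port shorted to ground, the output series arm Z2 runs from the junction to ground; the shunt arm Z3 also runs from the junction to ground. They appear in parallel: Z3 || Z2 = 1.914 - j20.29 Ω.
Step 4 — Series with input arm Z1: Z_in = Z1 + (Z3 || Z2) = 1.914 - j8.701 Ω = 8.909∠-77.6° Ω.
Step 5 — Power factor: PF = cos(φ) = Re(Z)/|Z| = 1.914/8.909 = 0.2148.
Step 6 — Type: Im(Z) = -8.701 ⇒ leading (phase φ = -77.6°).

PF = 0.2148 (leading, φ = -77.6°)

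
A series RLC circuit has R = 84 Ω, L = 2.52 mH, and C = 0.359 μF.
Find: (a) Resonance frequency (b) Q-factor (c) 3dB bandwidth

Step 1 — Resonance: ω₀ = 1/√(LC) = 1/√(0.00252·3.59e-07) = 3.325e+04 rad/s.
Step 2 — f₀ = ω₀/(2π) = 5291 Hz.
Step 3 — Series Q: Q = ω₀L/R = 3.325e+04·0.00252/84 = 0.9974.
Step 4 — Bandwidth: Δω = ω₀/Q = 3.333e+04 rad/s; BW = Δω/(2π) = 5305 Hz.

(a) f₀ = 5291 Hz  (b) Q = 0.9974  (c) BW = 5305 Hz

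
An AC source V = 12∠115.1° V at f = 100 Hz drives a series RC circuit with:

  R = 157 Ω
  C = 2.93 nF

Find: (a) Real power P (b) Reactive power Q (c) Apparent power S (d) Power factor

Step 1 — Angular frequency: ω = 2π·f = 2π·100 = 628.3 rad/s.
Step 2 — Component impedances:
  R: Z = R = 157 Ω
  C: Z = 1/(jωC) = -j/(ω·C) = 0 - j5.432e+05 Ω
Step 3 — Series combination: Z_total = R + C = 157 - j5.432e+05 Ω = 5.432e+05∠-90.0° Ω.
Step 4 — Source phasor: V = 12∠115.1° V = -5.09 + j10.87 V.
Step 5 — Current: I = V / Z = -2.001e-05 - j9.365e-06 A = 2.209e-05∠-154.9° A.
Step 6 — Complex power: S = V·I* = 7.662e-08 - j0.0002651 VA.
Step 7 — Real power: P = Re(S) = 7.662e-08 W.
Step 8 — Reactive power: Q = Im(S) = -0.0002651 VAR.
Step 9 — Apparent power: |S| = 0.0002651 VA.
Step 10 — Power factor: PF = P/|S| = 0.000289 (leading).

(a) P = 7.662e-08 W  (b) Q = -0.0002651 VAR  (c) S = 0.0002651 VA  (d) PF = 0.000289 (leading)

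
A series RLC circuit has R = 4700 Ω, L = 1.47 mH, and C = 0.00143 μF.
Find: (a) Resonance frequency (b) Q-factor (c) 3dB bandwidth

Step 1 — Resonance condition Im(Z)=0 gives ω₀ = 1/√(LC).
Step 2 — ω₀ = 1/√(0.00147·1.43e-09) = 6.897e+05 rad/s.
Step 3 — f₀ = ω₀/(2π) = 1.098e+05 Hz.
Step 4 — Series Q: Q = ω₀L/R = 6.897e+05·0.00147/4700 = 0.2157.
Step 5 — 3dB bandwidth: Δω = ω₀/Q = 3.197e+06 rad/s; BW = Δω/(2π) = 5.089e+05 Hz.

(a) f₀ = 1.098e+05 Hz  (b) Q = 0.2157  (c) BW = 5.089e+05 Hz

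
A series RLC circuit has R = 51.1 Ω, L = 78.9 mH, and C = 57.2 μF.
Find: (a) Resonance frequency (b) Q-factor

Step 1 — Resonance condition Im(Z)=0 gives ω₀ = 1/√(LC).
Step 2 — ω₀ = 1/√(0.0789·5.72e-05) = 470.7 rad/s.
Step 3 — f₀ = ω₀/(2π) = 74.92 Hz.
Step 4 — Series Q: Q = ω₀L/R = 470.7·0.0789/51.1 = 0.7268.

(a) f₀ = 74.92 Hz  (b) Q = 0.7268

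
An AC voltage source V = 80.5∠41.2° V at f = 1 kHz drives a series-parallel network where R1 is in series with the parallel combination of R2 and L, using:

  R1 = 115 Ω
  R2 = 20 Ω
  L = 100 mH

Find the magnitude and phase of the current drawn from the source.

Step 1 — Angular frequency: ω = 2π·f = 2π·1000 = 6283 rad/s.
Step 2 — Component impedances:
  R1: Z = R = 115 Ω
  R2: Z = R = 20 Ω
  L: Z = jωL = j·6283·0.1 = 0 + j628.3 Ω
Step 3 — Parallel branch: R2 || L = 1/(1/R2 + 1/L) = 19.98 + j0.636 Ω.
Step 4 — Series with R1: Z_total = R1 + (R2 || L) = 135 + j0.636 Ω = 135∠0.3° Ω.
Step 5 — Source phasor: V = 80.5∠41.2° V = 60.57 + j53.02 V.
Step 6 — Ohm's law: I = V / Z_total = (60.57 + j53.02) / (135 + j0.636) = 0.4506 + j0.3907 A.
Step 7 — Convert to polar: |I| = 0.5964 A, ∠I = 40.9°.

I = 0.5964∠40.9° A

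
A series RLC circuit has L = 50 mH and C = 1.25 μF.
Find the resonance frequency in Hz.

Step 1 — Resonance condition Im(Z)=0 gives ω₀ = 1/√(LC).
Step 2 — ω₀ = 1/√(0.05·1.25e-06) = 4000 rad/s.
Step 3 — f₀ = ω₀/(2π) = 636.6 Hz.

f₀ = 636.6 Hz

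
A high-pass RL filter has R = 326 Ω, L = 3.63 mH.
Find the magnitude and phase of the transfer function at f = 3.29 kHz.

Step 1 — Angular frequency: ω = 2π·3290 = 2.067e+04 rad/s.
Step 2 — Transfer function: H(jω) = jωL/(R + jωL).
Step 3 — Numerator jωL = j·75.04; denominator R + jωL = 326 + j75.04.
Step 4 — H = 0.05032 + j0.2186.
Step 5 — Magnitude: |H| = 0.2243 (-13.0 dB); phase: φ = 77.0°.

|H| = 0.2243 (-13.0 dB), φ = 77.0°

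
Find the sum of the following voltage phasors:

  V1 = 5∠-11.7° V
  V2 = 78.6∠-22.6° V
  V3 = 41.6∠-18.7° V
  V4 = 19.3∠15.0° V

Step 1 — Convert each phasor to rectangular form:
  V1 = 5·(cos(-11.7°) + j·sin(-11.7°)) = 4.896 - j1.014 V
  V2 = 78.6·(cos(-22.6°) + j·sin(-22.6°)) = 72.56 - j30.21 V
  V3 = 41.6·(cos(-18.7°) + j·sin(-18.7°)) = 39.4 - j13.34 V
  V4 = 19.3·(cos(15.0°) + j·sin(15.0°)) = 18.64 + j4.995 V
Step 2 — Sum components: V_total = 135.5 - j39.56 V.
Step 3 — Convert to polar: |V_total| = 141.2 V, ∠V_total = -16.3°.

V_total = 141.2∠-16.3° V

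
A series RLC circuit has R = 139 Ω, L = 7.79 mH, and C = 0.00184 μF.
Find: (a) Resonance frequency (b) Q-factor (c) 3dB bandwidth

Step 1 — Resonance condition Im(Z)=0 gives ω₀ = 1/√(LC).
Step 2 — ω₀ = 1/√(0.00779·1.84e-09) = 2.641e+05 rad/s.
Step 3 — f₀ = ω₀/(2π) = 4.204e+04 Hz.
Step 4 — Series Q: Q = ω₀L/R = 2.641e+05·0.00779/139 = 14.8.
Step 5 — 3dB bandwidth: Δω = ω₀/Q = 1.784e+04 rad/s; BW = Δω/(2π) = 2840 Hz.

(a) f₀ = 4.204e+04 Hz  (b) Q = 14.8  (c) BW = 2840 Hz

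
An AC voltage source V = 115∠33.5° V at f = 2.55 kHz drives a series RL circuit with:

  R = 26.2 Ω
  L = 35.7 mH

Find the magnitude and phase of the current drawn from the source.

Step 1 — Angular frequency: ω = 2π·f = 2π·2550 = 1.602e+04 rad/s.
Step 2 — Component impedances:
  R: Z = R = 26.2 Ω
  L: Z = jωL = j·1.602e+04·0.0357 = 0 + j572 Ω
Step 3 — Series combination: Z_total = R + L = 26.2 + j572 Ω = 572.6∠87.4° Ω.
Step 4 — Source phasor: V = 115∠33.5° V = 95.9 + j63.47 V.
Step 5 — Ohm's law: I = V / Z_total = (95.9 + j63.47) / (26.2 + j572) = 0.1184 - j0.1622 A.
Step 6 — Convert to polar: |I| = 0.2008 A, ∠I = -53.9°.

I = 0.2008∠-53.9° A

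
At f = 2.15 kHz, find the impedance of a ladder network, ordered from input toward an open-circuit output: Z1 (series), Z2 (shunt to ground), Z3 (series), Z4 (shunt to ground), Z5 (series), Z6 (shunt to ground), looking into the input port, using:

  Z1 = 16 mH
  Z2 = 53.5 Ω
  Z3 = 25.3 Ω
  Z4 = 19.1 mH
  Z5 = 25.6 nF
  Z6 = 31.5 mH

Step 1 — Angular frequency: ω = 2π·f = 2π·2150 = 1.351e+04 rad/s.
Step 2 — Component impedances:
  Z1: Z = jωL = j·1.351e+04·0.016 = 0 + j216.1 Ω
  Z2: Z = R = 53.5 Ω
  Z3: Z = R = 25.3 Ω
  Z4: Z = jωL = j·1.351e+04·0.0191 = 0 + j258 Ω
  Z5: Z = 1/(jωC) = -j/(ω·C) = 0 - j2892 Ω
  Z6: Z = jωL = j·1.351e+04·0.0315 = 0 + j425.5 Ω
Step 3 — Ladder network (open output): work backward from the far end, alternating series and parallel combinations. Z_in = 50.97 + j225.4 Ω = 231.1∠77.3° Ω.

Z = 50.97 + j225.4 Ω = 231.1∠77.3° Ω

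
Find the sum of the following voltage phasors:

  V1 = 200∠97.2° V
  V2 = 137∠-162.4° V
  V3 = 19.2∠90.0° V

Step 1 — Convert each phasor to rectangular form:
  V1 = 200·(cos(97.2°) + j·sin(97.2°)) = -25.07 + j198.4 V
  V2 = 137·(cos(-162.4°) + j·sin(-162.4°)) = -130.6 - j41.42 V
  V3 = 19.2·(cos(90.0°) + j·sin(90.0°)) = 0 + j19.2 V
Step 2 — Sum components: V_total = -155.7 + j176.2 V.
Step 3 — Convert to polar: |V_total| = 235.1 V, ∠V_total = 131.5°.

V_total = 235.1∠131.5° V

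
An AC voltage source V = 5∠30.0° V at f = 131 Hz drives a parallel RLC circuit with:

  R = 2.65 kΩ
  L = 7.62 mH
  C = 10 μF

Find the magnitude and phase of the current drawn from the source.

Step 1 — Angular frequency: ω = 2π·f = 2π·131 = 823.1 rad/s.
Step 2 — Component impedances:
  R: Z = R = 2650 Ω
  L: Z = jωL = j·823.1·0.00762 = 0 + j6.272 Ω
  C: Z = 1/(jωC) = -j/(ω·C) = 0 - j121.5 Ω
Step 3 — Parallel combination: 1/Z_total = 1/R + 1/L + 1/C; Z_total = 0.0165 + j6.613 Ω = 6.613∠89.9° Ω.
Step 4 — Source phasor: V = 5∠30.0° V = 4.33 + j2.5 V.
Step 5 — Ohm's law: I = V / Z_total = (4.33 + j2.5) / (0.0165 + j6.613) = 0.3797 - j0.6538 A.
Step 6 — Convert to polar: |I| = 0.756 A, ∠I = -59.9°.

I = 0.756∠-59.9° A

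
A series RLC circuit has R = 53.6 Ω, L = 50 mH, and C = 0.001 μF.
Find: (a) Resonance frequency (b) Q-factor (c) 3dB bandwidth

Step 1 — Resonance condition Im(Z)=0 gives ω₀ = 1/√(LC).
Step 2 — ω₀ = 1/√(0.05·1e-09) = 1.414e+05 rad/s.
Step 3 — f₀ = ω₀/(2π) = 2.251e+04 Hz.
Step 4 — Series Q: Q = ω₀L/R = 1.414e+05·0.05/53.6 = 131.9.
Step 5 — 3dB bandwidth: Δω = ω₀/Q = 1072 rad/s; BW = Δω/(2π) = 170.6 Hz.

(a) f₀ = 2.251e+04 Hz  (b) Q = 131.9  (c) BW = 170.6 Hz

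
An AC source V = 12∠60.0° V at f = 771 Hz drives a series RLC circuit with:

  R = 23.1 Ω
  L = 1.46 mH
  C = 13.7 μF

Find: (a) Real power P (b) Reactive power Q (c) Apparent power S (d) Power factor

Step 1 — Angular frequency: ω = 2π·f = 2π·771 = 4844 rad/s.
Step 2 — Component impedances:
  R: Z = R = 23.1 Ω
  L: Z = jωL = j·4844·0.00146 = 0 + j7.073 Ω
  C: Z = 1/(jωC) = -j/(ω·C) = 0 - j15.07 Ω
Step 3 — Series combination: Z_total = R + L + C = 23.1 - j7.995 Ω = 24.44∠-19.1° Ω.
Step 4 — Source phasor: V = 12∠60.0° V = 6 + j10.39 V.
Step 5 — Current: I = V / Z = 0.09291 + j0.482 A = 0.4909∠79.1° A.
Step 6 — Complex power: S = V·I* = 5.567 - j1.927 VA.
Step 7 — Real power: P = Re(S) = 5.567 W.
Step 8 — Reactive power: Q = Im(S) = -1.927 VAR.
Step 9 — Apparent power: |S| = 5.891 VA.
Step 10 — Power factor: PF = P/|S| = 0.945 (leading).

(a) P = 5.567 W  (b) Q = -1.927 VAR  (c) S = 5.891 VA  (d) PF = 0.945 (leading)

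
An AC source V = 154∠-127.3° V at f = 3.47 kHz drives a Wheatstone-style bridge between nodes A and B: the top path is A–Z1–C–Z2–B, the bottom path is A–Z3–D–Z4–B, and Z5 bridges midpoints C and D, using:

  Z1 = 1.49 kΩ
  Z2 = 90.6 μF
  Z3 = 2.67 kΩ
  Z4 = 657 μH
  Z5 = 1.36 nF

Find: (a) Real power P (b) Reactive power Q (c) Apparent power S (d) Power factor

Step 1 — Angular frequency: ω = 2π·f = 2π·3470 = 2.18e+04 rad/s.
Step 2 — Component impedances:
  Z1: Z = R = 1490 Ω
  Z2: Z = 1/(jωC) = -j/(ω·C) = 0 - j0.5062 Ω
  Z3: Z = R = 2670 Ω
  Z4: Z = jωL = j·2.18e+04·0.000657 = 0 + j14.32 Ω
  Z5: Z = 1/(jωC) = -j/(ω·C) = 0 - j3.372e+04 Ω
Step 3 — Bridge requires nodal analysis (the Z5 bridge couples midpoints C and D, so the two paths cannot be reduced to a simple series/parallel combination). Setting node B to ground and injecting 1 A at node A, the 3-node admittance system at A, C, D solves to V_A = Z_AB = 956.3 + j1.63 Ω = 956.3∠0.1° Ω.
Step 4 — Source phasor: V = 154∠-127.3° V = -93.32 - j122.5 V.
Step 5 — Current: I = V / Z = -0.0978 - j0.1279 A = 0.161∠-127.4° A.
Step 6 — Complex power: S = V·I* = 24.8 + j0.04227 VA.
Step 7 — Real power: P = Re(S) = 24.8 W.
Step 8 — Reactive power: Q = Im(S) = 0.04227 VAR.
Step 9 — Apparent power: |S| = 24.8 VA.
Step 10 — Power factor: PF = P/|S| = 1 (lagging).

(a) P = 24.8 W  (b) Q = 0.04227 VAR  (c) S = 24.8 VA  (d) PF = 1 (lagging)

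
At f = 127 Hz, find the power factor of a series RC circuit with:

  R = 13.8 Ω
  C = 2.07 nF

Step 1 — Angular frequency: ω = 2π·f = 2π·127 = 798 rad/s.
Step 2 — Component impedances:
  R: Z = R = 13.8 Ω
  C: Z = 1/(jωC) = -j/(ω·C) = 0 - j6.054e+05 Ω
Step 3 — Series combination: Z_total = R + C = 13.8 - j6.054e+05 Ω = 6.054e+05∠-90.0° Ω.
Step 4 — Power factor: PF = cos(φ) = Re(Z)/|Z| = 13.8/6.054e+05 = 2.279e-05.
Step 5 — Type: Im(Z) = -6.054e+05 ⇒ leading (phase φ = -90.0°).

PF = 2.279e-05 (leading, φ = -90.0°)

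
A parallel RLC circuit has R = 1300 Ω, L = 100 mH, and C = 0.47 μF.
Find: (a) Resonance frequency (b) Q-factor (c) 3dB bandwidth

Step 1 — Resonance: ω₀ = 1/√(LC) = 1/√(0.1·4.7e-07) = 4613 rad/s.
Step 2 — f₀ = ω₀/(2π) = 734.1 Hz.
Step 3 — Parallel Q: Q = R/(ω₀L) = 1300/(4613·0.1) = 2.818.
Step 4 — Bandwidth: Δω = ω₀/Q = 1637 rad/s; BW = Δω/(2π) = 260.5 Hz.

(a) f₀ = 734.1 Hz  (b) Q = 2.818  (c) BW = 260.5 Hz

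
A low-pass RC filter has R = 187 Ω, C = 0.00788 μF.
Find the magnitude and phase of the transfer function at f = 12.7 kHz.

Step 1 — Angular frequency: ω = 2π·1.27e+04 = 7.98e+04 rad/s.
Step 2 — Transfer function: H(jω) = 1/(1 + jωRC).
Step 3 — Denominator: 1 + jωRC = 1 + j·7.98e+04·187·7.88e-09 = 1 + j0.1176.
Step 4 — H = 0.9864 - j0.116.
Step 5 — Magnitude: |H| = 0.9932 (-0.1 dB); phase: φ = -6.7°.

|H| = 0.9932 (-0.1 dB), φ = -6.7°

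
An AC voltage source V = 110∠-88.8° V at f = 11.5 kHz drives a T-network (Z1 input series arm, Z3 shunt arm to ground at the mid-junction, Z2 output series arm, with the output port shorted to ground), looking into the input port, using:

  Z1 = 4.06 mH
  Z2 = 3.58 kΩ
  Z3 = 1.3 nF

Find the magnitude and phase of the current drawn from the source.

Step 1 — Angular frequency: ω = 2π·f = 2π·1.15e+04 = 7.226e+04 rad/s.
Step 2 — Component impedances:
  Z1: Z = jωL = j·7.226e+04·0.00406 = 0 + j293.4 Ω
  Z2: Z = R = 3580 Ω
  Z3: Z = 1/(jωC) = -j/(ω·C) = 0 - j1.065e+04 Ω
Step 3 — With the output port shorted to ground, the output series arm Z2 runs from the junction to ground; the shunt arm Z3 also runs from the junction to ground. They appear in parallel: Z3 || Z2 = 3216 - j1082 Ω.
Step 4 — Series with input arm Z1: Z_in = Z1 + (Z3 || Z2) = 3216 - j788.2 Ω = 3311∠-13.8° Ω.
Step 5 — Source phasor: V = 110∠-88.8° V = 2.304 - j110 V.
Step 6 — Ohm's law: I = V / Z_total = (2.304 - j110) / (3216 - j788.2) = 0.008581 - j0.03209 A.
Step 7 — Convert to polar: |I| = 0.03322 A, ∠I = -75.0°.

I = 0.03322∠-75.0° A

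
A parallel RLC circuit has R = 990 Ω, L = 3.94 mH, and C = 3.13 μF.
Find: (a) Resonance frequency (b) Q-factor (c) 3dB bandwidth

Step 1 — Resonance: ω₀ = 1/√(LC) = 1/√(0.00394·3.13e-06) = 9005 rad/s.
Step 2 — f₀ = ω₀/(2π) = 1433 Hz.
Step 3 — Parallel Q: Q = R/(ω₀L) = 990/(9005·0.00394) = 27.9.
Step 4 — Bandwidth: Δω = ω₀/Q = 322.7 rad/s; BW = Δω/(2π) = 51.36 Hz.

(a) f₀ = 1433 Hz  (b) Q = 27.9  (c) BW = 51.36 Hz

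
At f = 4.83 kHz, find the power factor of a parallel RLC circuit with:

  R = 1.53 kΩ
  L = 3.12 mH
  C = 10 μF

Step 1 — Angular frequency: ω = 2π·f = 2π·4830 = 3.035e+04 rad/s.
Step 2 — Component impedances:
  R: Z = R = 1530 Ω
  L: Z = jωL = j·3.035e+04·0.00312 = 0 + j94.69 Ω
  C: Z = 1/(jωC) = -j/(ω·C) = 0 - j3.295 Ω
Step 3 — Parallel combination: 1/Z_total = 1/R + 1/L + 1/C; Z_total = 0.007618 - j3.414 Ω = 3.414∠-89.9° Ω.
Step 4 — Power factor: PF = cos(φ) = Re(Z)/|Z| = 0.007618/3.414 = 0.002231.
Step 5 — Type: Im(Z) = -3.414 ⇒ leading (phase φ = -89.9°).

PF = 0.002231 (leading, φ = -89.9°)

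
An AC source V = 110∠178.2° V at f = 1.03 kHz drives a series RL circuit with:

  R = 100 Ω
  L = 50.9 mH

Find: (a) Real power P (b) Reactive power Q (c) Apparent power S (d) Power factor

Step 1 — Angular frequency: ω = 2π·f = 2π·1030 = 6472 rad/s.
Step 2 — Component impedances:
  R: Z = R = 100 Ω
  L: Z = jωL = j·6472·0.0509 = 0 + j329.4 Ω
Step 3 — Series combination: Z_total = R + L = 100 + j329.4 Ω = 344.3∠73.1° Ω.
Step 4 — Source phasor: V = 110∠178.2° V = -109.9 + j3.455 V.
Step 5 — Current: I = V / Z = -0.08317 + j0.3085 A = 0.3195∠105.1° A.
Step 6 — Complex power: S = V·I* = 10.21 + j33.63 VA.
Step 7 — Real power: P = Re(S) = 10.21 W.
Step 8 — Reactive power: Q = Im(S) = 33.63 VAR.
Step 9 — Apparent power: |S| = 35.15 VA.
Step 10 — Power factor: PF = P/|S| = 0.2905 (lagging).

(a) P = 10.21 W  (b) Q = 33.63 VAR  (c) S = 35.15 VA  (d) PF = 0.2905 (lagging)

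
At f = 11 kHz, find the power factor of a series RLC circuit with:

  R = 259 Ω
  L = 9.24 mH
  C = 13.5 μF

Step 1 — Angular frequency: ω = 2π·f = 2π·1.1e+04 = 6.912e+04 rad/s.
Step 2 — Component impedances:
  R: Z = R = 259 Ω
  L: Z = jωL = j·6.912e+04·0.00924 = 0 + j638.6 Ω
  C: Z = 1/(jωC) = -j/(ω·C) = 0 - j1.072 Ω
Step 3 — Series combination: Z_total = R + L + C = 259 + j637.6 Ω = 688.2∠67.9° Ω.
Step 4 — Power factor: PF = cos(φ) = Re(Z)/|Z| = 259/688.15 = 0.3764.
Step 5 — Type: Im(Z) = 637.6 ⇒ lagging (phase φ = 67.9°).

PF = 0.3764 (lagging, φ = 67.9°)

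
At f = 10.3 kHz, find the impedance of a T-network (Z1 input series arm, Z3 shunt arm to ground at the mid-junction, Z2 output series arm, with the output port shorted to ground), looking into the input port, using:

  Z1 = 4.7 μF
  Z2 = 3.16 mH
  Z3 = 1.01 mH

Step 1 — Angular frequency: ω = 2π·f = 2π·1.03e+04 = 6.472e+04 rad/s.
Step 2 — Component impedances:
  Z1: Z = 1/(jωC) = -j/(ω·C) = 0 - j3.288 Ω
  Z2: Z = jωL = j·6.472e+04·0.00316 = 0 + j204.5 Ω
  Z3: Z = jωL = j·6.472e+04·0.00101 = 0 + j65.36 Ω
Step 3 — With the output port shorted to ground, the output series arm Z2 runs from the junction to ground; the shunt arm Z3 also runs from the junction to ground. They appear in parallel: Z3 || Z2 = 0 + j49.53 Ω.
Step 4 — Series with input arm Z1: Z_in = Z1 + (Z3 || Z2) = 0 + j46.24 Ω = 46.24∠90.0° Ω.

Z = 0 + j46.24 Ω = 46.24∠90.0° Ω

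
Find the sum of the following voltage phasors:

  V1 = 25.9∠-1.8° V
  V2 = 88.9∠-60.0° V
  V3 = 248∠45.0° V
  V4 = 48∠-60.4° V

Step 1 — Convert each phasor to rectangular form:
  V1 = 25.9·(cos(-1.8°) + j·sin(-1.8°)) = 25.89 - j0.8135 V
  V2 = 88.9·(cos(-60.0°) + j·sin(-60.0°)) = 44.45 - j76.99 V
  V3 = 248·(cos(45.0°) + j·sin(45.0°)) = 175.4 + j175.4 V
  V4 = 48·(cos(-60.4°) + j·sin(-60.4°)) = 23.71 - j41.74 V
Step 2 — Sum components: V_total = 269.4 + j55.82 V.
Step 3 — Convert to polar: |V_total| = 275.1 V, ∠V_total = 11.7°.

V_total = 275.1∠11.7° V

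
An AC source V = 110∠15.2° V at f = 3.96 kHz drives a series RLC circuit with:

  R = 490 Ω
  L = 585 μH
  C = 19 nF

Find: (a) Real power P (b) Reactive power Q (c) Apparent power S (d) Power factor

Step 1 — Angular frequency: ω = 2π·f = 2π·3960 = 2.488e+04 rad/s.
Step 2 — Component impedances:
  R: Z = R = 490 Ω
  L: Z = jωL = j·2.488e+04·0.000585 = 0 + j14.56 Ω
  C: Z = 1/(jωC) = -j/(ω·C) = 0 - j2115 Ω
Step 3 — Series combination: Z_total = R + L + C = 490 - j2101 Ω = 2157∠-76.9° Ω.
Step 4 — Source phasor: V = 110∠15.2° V = 106.2 + j28.84 V.
Step 5 — Current: I = V / Z = -0.001842 + j0.05096 A = 0.05099∠92.1° A.
Step 6 — Complex power: S = V·I* = 1.274 - j5.463 VA.
Step 7 — Real power: P = Re(S) = 1.274 W.
Step 8 — Reactive power: Q = Im(S) = -5.463 VAR.
Step 9 — Apparent power: |S| = 5.609 VA.
Step 10 — Power factor: PF = P/|S| = 0.2272 (leading).

(a) P = 1.274 W  (b) Q = -5.463 VAR  (c) S = 5.609 VA  (d) PF = 0.2272 (leading)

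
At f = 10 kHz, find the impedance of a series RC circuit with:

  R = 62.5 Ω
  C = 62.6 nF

Step 1 — Angular frequency: ω = 2π·f = 2π·1e+04 = 6.283e+04 rad/s.
Step 2 — Component impedances:
  R: Z = R = 62.5 Ω
  C: Z = 1/(jωC) = -j/(ω·C) = 0 - j254.2 Ω
Step 3 — Series combination: Z_total = R + C = 62.5 - j254.2 Ω = 261.8∠-76.2° Ω.

Z = 62.5 - j254.2 Ω = 261.8∠-76.2° Ω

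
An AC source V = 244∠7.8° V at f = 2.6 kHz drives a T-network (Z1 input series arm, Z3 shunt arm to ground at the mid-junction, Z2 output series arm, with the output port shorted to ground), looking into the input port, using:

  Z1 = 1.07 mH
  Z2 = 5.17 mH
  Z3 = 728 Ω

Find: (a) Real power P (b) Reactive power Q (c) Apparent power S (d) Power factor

Step 1 — Angular frequency: ω = 2π·f = 2π·2600 = 1.634e+04 rad/s.
Step 2 — Component impedances:
  Z1: Z = jωL = j·1.634e+04·0.00107 = 0 + j17.48 Ω
  Z2: Z = jωL = j·1.634e+04·0.00517 = 0 + j84.46 Ω
  Z3: Z = R = 728 Ω
Step 3 — With the output port shorted to ground, the output series arm Z2 runs from the junction to ground; the shunt arm Z3 also runs from the junction to ground. They appear in parallel: Z3 || Z2 = 9.668 + j83.34 Ω.
Step 4 — Series with input arm Z1: Z_in = Z1 + (Z3 || Z2) = 9.668 + j100.8 Ω = 101.3∠84.5° Ω.
Step 5 — Source phasor: V = 244∠7.8° V = 241.7 + j33.11 V.
Step 6 — Current: I = V / Z = 0.5533 - j2.345 A = 2.409∠-76.7° A.
Step 7 — Complex power: S = V·I* = 56.12 + j585.2 VA.
Step 8 — Real power: P = Re(S) = 56.12 W.
Step 9 — Reactive power: Q = Im(S) = 585.2 VAR.
Step 10 — Apparent power: |S| = 587.8 VA.
Step 11 — Power factor: PF = P/|S| = 0.09546 (lagging).

(a) P = 56.12 W  (b) Q = 585.2 VAR  (c) S = 587.8 VA  (d) PF = 0.09546 (lagging)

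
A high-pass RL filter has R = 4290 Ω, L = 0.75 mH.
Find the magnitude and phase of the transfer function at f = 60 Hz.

Step 1 — Angular frequency: ω = 2π·60 = 377 rad/s.
Step 2 — Transfer function: H(jω) = jωL/(R + jωL).
Step 3 — Numerator jωL = j·0.2827; denominator R + jωL = 4290 + j0.2827.
Step 4 — H = 4.344e-09 + j6.591e-05.
Step 5 — Magnitude: |H| = 6.591e-05 (-83.6 dB); phase: φ = 90.0°.

|H| = 6.591e-05 (-83.6 dB), φ = 90.0°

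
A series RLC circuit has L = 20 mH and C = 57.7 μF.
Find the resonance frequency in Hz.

Step 1 — Resonance condition Im(Z)=0 gives ω₀ = 1/√(LC).
Step 2 — ω₀ = 1/√(0.02·5.77e-05) = 930.9 rad/s.
Step 3 — f₀ = ω₀/(2π) = 148.2 Hz.

f₀ = 148.2 Hz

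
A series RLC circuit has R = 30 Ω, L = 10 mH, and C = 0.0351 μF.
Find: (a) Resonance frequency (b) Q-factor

Step 1 — Resonance condition Im(Z)=0 gives ω₀ = 1/√(LC).
Step 2 — ω₀ = 1/√(0.01·3.51e-08) = 5.338e+04 rad/s.
Step 3 — f₀ = ω₀/(2π) = 8495 Hz.
Step 4 — Series Q: Q = ω₀L/R = 5.338e+04·0.01/30 = 17.79.

(a) f₀ = 8495 Hz  (b) Q = 17.79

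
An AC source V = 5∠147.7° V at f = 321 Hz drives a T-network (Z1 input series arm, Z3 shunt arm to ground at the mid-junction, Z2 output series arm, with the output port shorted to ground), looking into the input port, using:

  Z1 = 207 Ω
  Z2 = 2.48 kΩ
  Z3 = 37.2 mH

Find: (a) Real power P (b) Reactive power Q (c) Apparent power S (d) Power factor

Step 1 — Angular frequency: ω = 2π·f = 2π·321 = 2017 rad/s.
Step 2 — Component impedances:
  Z1: Z = R = 207 Ω
  Z2: Z = R = 2480 Ω
  Z3: Z = jωL = j·2017·0.0372 = 0 + j75.03 Ω
Step 3 — With the output port shorted to ground, the output series arm Z2 runs from the junction to ground; the shunt arm Z3 also runs from the junction to ground. They appear in parallel: Z3 || Z2 = 2.268 + j74.96 Ω.
Step 4 — Series with input arm Z1: Z_in = Z1 + (Z3 || Z2) = 209.3 + j74.96 Ω = 222.3∠19.7° Ω.
Step 5 — Source phasor: V = 5∠147.7° V = -4.226 + j2.672 V.
Step 6 — Current: I = V / Z = -0.01385 + j0.01773 A = 0.02249∠128.0° A.
Step 7 — Complex power: S = V·I* = 0.1059 + j0.03793 VA.
Step 8 — Real power: P = Re(S) = 0.1059 W.
Step 9 — Reactive power: Q = Im(S) = 0.03793 VAR.
Step 10 — Apparent power: |S| = 0.1125 VA.
Step 11 — Power factor: PF = P/|S| = 0.9414 (lagging).

(a) P = 0.1059 W  (b) Q = 0.03793 VAR  (c) S = 0.1125 VA  (d) PF = 0.9414 (lagging)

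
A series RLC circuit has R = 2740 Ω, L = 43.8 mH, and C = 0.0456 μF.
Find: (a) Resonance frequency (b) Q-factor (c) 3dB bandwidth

Step 1 — Resonance: ω₀ = 1/√(LC) = 1/√(0.0438·4.56e-08) = 2.238e+04 rad/s.
Step 2 — f₀ = ω₀/(2π) = 3561 Hz.
Step 3 — Series Q: Q = ω₀L/R = 2.238e+04·0.0438/2740 = 0.3577.
Step 4 — Bandwidth: Δω = ω₀/Q = 6.256e+04 rad/s; BW = Δω/(2π) = 9956 Hz.

(a) f₀ = 3561 Hz  (b) Q = 0.3577  (c) BW = 9956 Hz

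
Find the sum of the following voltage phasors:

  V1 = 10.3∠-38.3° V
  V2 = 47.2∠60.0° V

Step 1 — Convert each phasor to rectangular form:
  V1 = 10.3·(cos(-38.3°) + j·sin(-38.3°)) = 8.083 - j6.384 V
  V2 = 47.2·(cos(60.0°) + j·sin(60.0°)) = 23.6 + j40.88 V
Step 2 — Sum components: V_total = 31.68 + j34.49 V.
Step 3 — Convert to polar: |V_total| = 46.84 V, ∠V_total = 47.4°.

V_total = 46.84∠47.4° V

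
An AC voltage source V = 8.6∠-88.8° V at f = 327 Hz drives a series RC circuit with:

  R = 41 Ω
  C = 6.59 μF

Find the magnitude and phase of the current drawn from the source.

Step 1 — Angular frequency: ω = 2π·f = 2π·327 = 2055 rad/s.
Step 2 — Component impedances:
  R: Z = R = 41 Ω
  C: Z = 1/(jωC) = -j/(ω·C) = 0 - j73.86 Ω
Step 3 — Series combination: Z_total = R + C = 41 - j73.86 Ω = 84.47∠-61.0° Ω.
Step 4 — Source phasor: V = 8.6∠-88.8° V = 0.1801 - j8.598 V.
Step 5 — Ohm's law: I = V / Z_total = (0.1801 - j8.598) / (41 - j73.86) = 0.09003 - j0.04754 A.
Step 6 — Convert to polar: |I| = 0.1018 A, ∠I = -27.8°.

I = 0.1018∠-27.8° A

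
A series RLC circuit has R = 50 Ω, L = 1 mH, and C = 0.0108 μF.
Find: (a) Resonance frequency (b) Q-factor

Step 1 — Resonance condition Im(Z)=0 gives ω₀ = 1/√(LC).
Step 2 — ω₀ = 1/√(0.001·1.08e-08) = 3.043e+05 rad/s.
Step 3 — f₀ = ω₀/(2π) = 4.843e+04 Hz.
Step 4 — Series Q: Q = ω₀L/R = 3.043e+05·0.001/50 = 6.086.

(a) f₀ = 4.843e+04 Hz  (b) Q = 6.086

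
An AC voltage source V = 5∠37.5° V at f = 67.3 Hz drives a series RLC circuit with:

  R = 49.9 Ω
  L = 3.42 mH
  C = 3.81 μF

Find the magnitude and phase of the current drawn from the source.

Step 1 — Angular frequency: ω = 2π·f = 2π·67.3 = 422.9 rad/s.
Step 2 — Component impedances:
  R: Z = R = 49.9 Ω
  L: Z = jωL = j·422.9·0.00342 = 0 + j1.446 Ω
  C: Z = 1/(jωC) = -j/(ω·C) = 0 - j620.7 Ω
Step 3 — Series combination: Z_total = R + L + C = 49.9 - j619.3 Ω = 621.3∠-85.4° Ω.
Step 4 — Source phasor: V = 5∠37.5° V = 3.967 + j3.044 V.
Step 5 — Ohm's law: I = V / Z_total = (3.967 + j3.044) / (49.9 - j619.3) = -0.004371 + j0.006758 A.
Step 6 — Convert to polar: |I| = 0.008048 A, ∠I = 122.9°.

I = 0.008048∠122.9° A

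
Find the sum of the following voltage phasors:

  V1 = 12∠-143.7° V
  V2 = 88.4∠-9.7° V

Step 1 — Convert each phasor to rectangular form:
  V1 = 12·(cos(-143.7°) + j·sin(-143.7°)) = -9.671 - j7.104 V
  V2 = 88.4·(cos(-9.7°) + j·sin(-9.7°)) = 87.14 - j14.89 V
Step 2 — Sum components: V_total = 77.47 - j22 V.
Step 3 — Convert to polar: |V_total| = 80.53 V, ∠V_total = -15.9°.

V_total = 80.53∠-15.9° V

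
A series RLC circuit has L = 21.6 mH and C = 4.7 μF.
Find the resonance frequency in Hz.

Step 1 — Resonance condition Im(Z)=0 gives ω₀ = 1/√(LC).
Step 2 — ω₀ = 1/√(0.0216·4.7e-06) = 3139 rad/s.
Step 3 — f₀ = ω₀/(2π) = 499.5 Hz.

f₀ = 499.5 Hz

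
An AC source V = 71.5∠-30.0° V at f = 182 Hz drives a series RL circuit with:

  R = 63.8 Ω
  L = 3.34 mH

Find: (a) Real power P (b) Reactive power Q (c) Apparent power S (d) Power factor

Step 1 — Angular frequency: ω = 2π·f = 2π·182 = 1144 rad/s.
Step 2 — Component impedances:
  R: Z = R = 63.8 Ω
  L: Z = jωL = j·1144·0.00334 = 0 + j3.819 Ω
Step 3 — Series combination: Z_total = R + L = 63.8 + j3.819 Ω = 63.91∠3.4° Ω.
Step 4 — Source phasor: V = 71.5∠-30.0° V = 61.92 - j35.75 V.
Step 5 — Current: I = V / Z = 0.9337 - j0.6162 A = 1.119∠-33.4° A.
Step 6 — Complex power: S = V·I* = 79.84 + j4.78 VA.
Step 7 — Real power: P = Re(S) = 79.84 W.
Step 8 — Reactive power: Q = Im(S) = 4.78 VAR.
Step 9 — Apparent power: |S| = 79.99 VA.
Step 10 — Power factor: PF = P/|S| = 0.9982 (lagging).

(a) P = 79.84 W  (b) Q = 4.78 VAR  (c) S = 79.99 VA  (d) PF = 0.9982 (lagging)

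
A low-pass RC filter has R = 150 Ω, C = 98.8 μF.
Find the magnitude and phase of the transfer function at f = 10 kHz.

Step 1 — Angular frequency: ω = 2π·1e+04 = 6.283e+04 rad/s.
Step 2 — Transfer function: H(jω) = 1/(1 + jωRC).
Step 3 — Denominator: 1 + jωRC = 1 + j·6.283e+04·150·9.88e-05 = 1 + j931.2.
Step 4 — H = 1.153e-06 - j0.001074.
Step 5 — Magnitude: |H| = 0.001074 (-59.4 dB); phase: φ = -89.9°.

|H| = 0.001074 (-59.4 dB), φ = -89.9°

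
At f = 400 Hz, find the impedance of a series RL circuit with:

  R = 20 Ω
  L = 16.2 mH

Step 1 — Angular frequency: ω = 2π·f = 2π·400 = 2513 rad/s.
Step 2 — Component impedances:
  R: Z = R = 20 Ω
  L: Z = jωL = j·2513·0.0162 = 0 + j40.72 Ω
Step 3 — Series combination: Z_total = R + L = 20 + j40.72 Ω = 45.36∠63.8° Ω.

Z = 20 + j40.72 Ω = 45.36∠63.8° Ω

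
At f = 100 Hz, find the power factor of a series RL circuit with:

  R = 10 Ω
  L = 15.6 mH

Step 1 — Angular frequency: ω = 2π·f = 2π·100 = 628.3 rad/s.
Step 2 — Component impedances:
  R: Z = R = 10 Ω
  L: Z = jωL = j·628.3·0.0156 = 0 + j9.802 Ω
Step 3 — Series combination: Z_total = R + L = 10 + j9.802 Ω = 14∠44.4° Ω.
Step 4 — Power factor: PF = cos(φ) = Re(Z)/|Z| = 10/14.003 = 0.7141.
Step 5 — Type: Im(Z) = 9.802 ⇒ lagging (phase φ = 44.4°).

PF = 0.7141 (lagging, φ = 44.4°)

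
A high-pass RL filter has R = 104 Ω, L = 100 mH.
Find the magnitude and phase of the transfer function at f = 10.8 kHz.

Step 1 — Angular frequency: ω = 2π·1.08e+04 = 6.786e+04 rad/s.
Step 2 — Transfer function: H(jω) = jωL/(R + jωL).
Step 3 — Numerator jωL = j·6786; denominator R + jωL = 104 + j6786.
Step 4 — H = 0.9998 + j0.01532.
Step 5 — Magnitude: |H| = 0.9999 (-0.0 dB); phase: φ = 0.9°.

|H| = 0.9999 (-0.0 dB), φ = 0.9°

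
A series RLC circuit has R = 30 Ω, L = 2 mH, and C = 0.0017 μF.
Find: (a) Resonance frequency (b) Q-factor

Step 1 — Resonance condition Im(Z)=0 gives ω₀ = 1/√(LC).
Step 2 — ω₀ = 1/√(0.002·1.7e-09) = 5.423e+05 rad/s.
Step 3 — f₀ = ω₀/(2π) = 8.631e+04 Hz.
Step 4 — Series Q: Q = ω₀L/R = 5.423e+05·0.002/30 = 36.16.

(a) f₀ = 8.631e+04 Hz  (b) Q = 36.16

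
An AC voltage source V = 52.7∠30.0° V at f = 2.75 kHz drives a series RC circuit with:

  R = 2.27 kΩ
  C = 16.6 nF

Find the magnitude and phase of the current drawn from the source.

Step 1 — Angular frequency: ω = 2π·f = 2π·2750 = 1.728e+04 rad/s.
Step 2 — Component impedances:
  R: Z = R = 2270 Ω
  C: Z = 1/(jωC) = -j/(ω·C) = 0 - j3486 Ω
Step 3 — Series combination: Z_total = R + C = 2270 - j3486 Ω = 4160∠-56.9° Ω.
Step 4 — Source phasor: V = 52.7∠30.0° V = 45.64 + j26.35 V.
Step 5 — Ohm's law: I = V / Z_total = (45.64 + j26.35) / (2270 - j3486) = 0.000678 + j0.01265 A.
Step 6 — Convert to polar: |I| = 0.01267 A, ∠I = 86.9°.

I = 0.01267∠86.9° A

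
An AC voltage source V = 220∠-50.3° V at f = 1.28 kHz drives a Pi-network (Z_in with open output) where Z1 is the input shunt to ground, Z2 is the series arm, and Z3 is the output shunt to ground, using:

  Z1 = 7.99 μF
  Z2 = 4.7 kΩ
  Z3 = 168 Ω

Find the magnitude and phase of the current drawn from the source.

Step 1 — Angular frequency: ω = 2π·f = 2π·1280 = 8042 rad/s.
Step 2 — Component impedances:
  Z1: Z = 1/(jωC) = -j/(ω·C) = 0 - j15.56 Ω
  Z2: Z = R = 4700 Ω
  Z3: Z = R = 168 Ω
Step 3 — With open output, the series arm Z2 and the output shunt Z3 appear in series to ground: Z2 + Z3 = 4868 Ω.
Step 4 — Parallel with input shunt Z1: Z_in = Z1 || (Z2 + Z3) = 0.04975 - j15.56 Ω = 15.56∠-89.8° Ω.
Step 5 — Source phasor: V = 220∠-50.3° V = 140.5 - j169.3 V.
Step 6 — Ohm's law: I = V / Z_total = (140.5 - j169.3) / (0.04975 - j15.56) = 10.91 + j8.996 A.
Step 7 — Convert to polar: |I| = 14.14 A, ∠I = 39.5°.

I = 14.14∠39.5° A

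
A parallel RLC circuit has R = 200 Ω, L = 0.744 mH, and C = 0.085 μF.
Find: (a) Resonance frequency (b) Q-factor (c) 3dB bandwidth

Step 1 — Resonance: ω₀ = 1/√(LC) = 1/√(0.000744·8.5e-08) = 1.257e+05 rad/s.
Step 2 — f₀ = ω₀/(2π) = 2.001e+04 Hz.
Step 3 — Parallel Q: Q = R/(ω₀L) = 200/(1.257e+05·0.000744) = 2.138.
Step 4 — Bandwidth: Δω = ω₀/Q = 5.882e+04 rad/s; BW = Δω/(2π) = 9362 Hz.

(a) f₀ = 2.001e+04 Hz  (b) Q = 2.138  (c) BW = 9362 Hz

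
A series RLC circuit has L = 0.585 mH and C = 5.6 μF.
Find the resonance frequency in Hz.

Step 1 — Resonance condition Im(Z)=0 gives ω₀ = 1/√(LC).
Step 2 — ω₀ = 1/√(0.000585·5.6e-06) = 1.747e+04 rad/s.
Step 3 — f₀ = ω₀/(2π) = 2781 Hz.

f₀ = 2781 Hz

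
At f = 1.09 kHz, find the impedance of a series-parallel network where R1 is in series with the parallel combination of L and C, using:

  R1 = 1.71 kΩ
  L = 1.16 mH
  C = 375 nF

Step 1 — Angular frequency: ω = 2π·f = 2π·1090 = 6849 rad/s.
Step 2 — Component impedances:
  R1: Z = R = 1710 Ω
  L: Z = jωL = j·6849·0.00116 = 0 + j7.944 Ω
  C: Z = 1/(jωC) = -j/(ω·C) = 0 - j389.4 Ω
Step 3 — Parallel branch: L || C = 1/(1/L + 1/C) = 0 + j8.11 Ω.
Step 4 — Series with R1: Z_total = R1 + (L || C) = 1710 + j8.11 Ω = 1710∠0.3° Ω.

Z = 1710 + j8.11 Ω = 1710∠0.3° Ω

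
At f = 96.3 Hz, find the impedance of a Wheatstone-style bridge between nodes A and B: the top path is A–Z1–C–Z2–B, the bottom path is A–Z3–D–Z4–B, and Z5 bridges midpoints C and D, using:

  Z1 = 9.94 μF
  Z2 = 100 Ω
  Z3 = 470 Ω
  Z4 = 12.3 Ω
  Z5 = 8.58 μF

Step 1 — Angular frequency: ω = 2π·f = 2π·96.3 = 605.1 rad/s.
Step 2 — Component impedances:
  Z1: Z = 1/(jωC) = -j/(ω·C) = 0 - j166.3 Ω
  Z2: Z = R = 100 Ω
  Z3: Z = R = 470 Ω
  Z4: Z = R = 12.3 Ω
  Z5: Z = 1/(jωC) = -j/(ω·C) = 0 - j192.6 Ω
Step 3 — Bridge requires nodal analysis (the Z5 bridge couples midpoints C and D, so the two paths cannot be reduced to a simple series/parallel combination). Setting node B to ground and injecting 1 A at node A, the 3-node admittance system at A, C, D solves to V_A = Z_AB = 118.6 - j132.5 Ω = 177.8∠-48.2° Ω.

Z = 118.6 - j132.5 Ω = 177.8∠-48.2° Ω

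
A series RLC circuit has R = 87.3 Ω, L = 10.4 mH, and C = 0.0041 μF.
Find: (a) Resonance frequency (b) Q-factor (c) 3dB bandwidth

Step 1 — Resonance condition Im(Z)=0 gives ω₀ = 1/√(LC).
Step 2 — ω₀ = 1/√(0.0104·4.1e-09) = 1.531e+05 rad/s.
Step 3 — f₀ = ω₀/(2π) = 2.437e+04 Hz.
Step 4 — Series Q: Q = ω₀L/R = 1.531e+05·0.0104/87.3 = 18.24.
Step 5 — 3dB bandwidth: Δω = ω₀/Q = 8394 rad/s; BW = Δω/(2π) = 1336 Hz.

(a) f₀ = 2.437e+04 Hz  (b) Q = 18.24  (c) BW = 1336 Hz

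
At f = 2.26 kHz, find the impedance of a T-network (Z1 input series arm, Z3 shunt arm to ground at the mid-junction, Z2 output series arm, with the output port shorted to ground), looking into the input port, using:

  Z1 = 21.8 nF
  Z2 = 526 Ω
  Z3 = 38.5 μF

Step 1 — Angular frequency: ω = 2π·f = 2π·2260 = 1.42e+04 rad/s.
Step 2 — Component impedances:
  Z1: Z = 1/(jωC) = -j/(ω·C) = 0 - j3230 Ω
  Z2: Z = R = 526 Ω
  Z3: Z = 1/(jωC) = -j/(ω·C) = 0 - j1.829 Ω
Step 3 — With the output port shorted to ground, the output series arm Z2 runs from the junction to ground; the shunt arm Z3 also runs from the junction to ground. They appear in parallel: Z3 || Z2 = 0.006361 - j1.829 Ω.
Step 4 — Series with input arm Z1: Z_in = Z1 + (Z3 || Z2) = 0.006361 - j3232 Ω = 3232∠-90.0° Ω.

Z = 0.006361 - j3232 Ω = 3232∠-90.0° Ω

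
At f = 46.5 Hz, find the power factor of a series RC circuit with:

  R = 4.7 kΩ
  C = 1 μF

Step 1 — Angular frequency: ω = 2π·f = 2π·46.5 = 292.2 rad/s.
Step 2 — Component impedances:
  R: Z = R = 4700 Ω
  C: Z = 1/(jωC) = -j/(ω·C) = 0 - j3423 Ω
Step 3 — Series combination: Z_total = R + C = 4700 - j3423 Ω = 5814∠-36.1° Ω.
Step 4 — Power factor: PF = cos(φ) = Re(Z)/|Z| = 4700/5814 = 0.8084.
Step 5 — Type: Im(Z) = -3423 ⇒ leading (phase φ = -36.1°).

PF = 0.8084 (leading, φ = -36.1°)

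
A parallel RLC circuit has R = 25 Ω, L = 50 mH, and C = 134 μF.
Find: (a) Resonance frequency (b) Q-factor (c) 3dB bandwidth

Step 1 — Resonance: ω₀ = 1/√(LC) = 1/√(0.05·0.000134) = 386.3 rad/s.
Step 2 — f₀ = ω₀/(2π) = 61.49 Hz.
Step 3 — Parallel Q: Q = R/(ω₀L) = 25/(386.3·0.05) = 1.294.
Step 4 — Bandwidth: Δω = ω₀/Q = 298.5 rad/s; BW = Δω/(2π) = 47.51 Hz.

(a) f₀ = 61.49 Hz  (b) Q = 1.294  (c) BW = 47.51 Hz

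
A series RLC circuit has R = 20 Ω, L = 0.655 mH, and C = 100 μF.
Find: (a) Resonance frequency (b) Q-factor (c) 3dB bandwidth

Step 1 — Resonance: ω₀ = 1/√(LC) = 1/√(0.000655·0.0001) = 3907 rad/s.
Step 2 — f₀ = ω₀/(2π) = 621.9 Hz.
Step 3 — Series Q: Q = ω₀L/R = 3907·0.000655/20 = 0.128.
Step 4 — Bandwidth: Δω = ω₀/Q = 3.053e+04 rad/s; BW = Δω/(2π) = 4860 Hz.

(a) f₀ = 621.9 Hz  (b) Q = 0.128  (c) BW = 4860 Hz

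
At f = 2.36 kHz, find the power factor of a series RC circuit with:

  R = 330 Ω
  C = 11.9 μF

Step 1 — Angular frequency: ω = 2π·f = 2π·2360 = 1.483e+04 rad/s.
Step 2 — Component impedances:
  R: Z = R = 330 Ω
  C: Z = 1/(jωC) = -j/(ω·C) = 0 - j5.667 Ω
Step 3 — Series combination: Z_total = R + C = 330 - j5.667 Ω = 330∠-1.0° Ω.
Step 4 — Power factor: PF = cos(φ) = Re(Z)/|Z| = 330/330.049 = 0.9999.
Step 5 — Type: Im(Z) = -5.667 ⇒ leading (phase φ = -1.0°).

PF = 0.9999 (leading, φ = -1.0°)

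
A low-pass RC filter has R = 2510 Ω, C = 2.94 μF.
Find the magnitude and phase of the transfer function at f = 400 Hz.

Step 1 — Angular frequency: ω = 2π·400 = 2513 rad/s.
Step 2 — Transfer function: H(jω) = 1/(1 + jωRC).
Step 3 — Denominator: 1 + jωRC = 1 + j·2513·2510·2.94e-06 = 1 + j18.55.
Step 4 — H = 0.002899 - j0.05376.
Step 5 — Magnitude: |H| = 0.05384 (-25.4 dB); phase: φ = -86.9°.

|H| = 0.05384 (-25.4 dB), φ = -86.9°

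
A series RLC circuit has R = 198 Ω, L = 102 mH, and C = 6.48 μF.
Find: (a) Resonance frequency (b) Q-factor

Step 1 — Resonance condition Im(Z)=0 gives ω₀ = 1/√(LC).
Step 2 — ω₀ = 1/√(0.102·6.48e-06) = 1230 rad/s.
Step 3 — f₀ = ω₀/(2π) = 195.8 Hz.
Step 4 — Series Q: Q = ω₀L/R = 1230·0.102/198 = 0.6336.

(a) f₀ = 195.8 Hz  (b) Q = 0.6336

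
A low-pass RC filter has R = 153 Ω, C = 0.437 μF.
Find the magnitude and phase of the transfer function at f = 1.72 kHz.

Step 1 — Angular frequency: ω = 2π·1720 = 1.081e+04 rad/s.
Step 2 — Transfer function: H(jω) = 1/(1 + jωRC).
Step 3 — Denominator: 1 + jωRC = 1 + j·1.081e+04·153·4.37e-07 = 1 + j0.7226.
Step 4 — H = 0.657 - j0.4747.
Step 5 — Magnitude: |H| = 0.8105 (-1.8 dB); phase: φ = -35.9°.

|H| = 0.8105 (-1.8 dB), φ = -35.9°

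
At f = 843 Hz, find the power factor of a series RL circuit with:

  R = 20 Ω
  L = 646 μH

Step 1 — Angular frequency: ω = 2π·f = 2π·843 = 5297 rad/s.
Step 2 — Component impedances:
  R: Z = R = 20 Ω
  L: Z = jωL = j·5297·0.000646 = 0 + j3.422 Ω
Step 3 — Series combination: Z_total = R + L = 20 + j3.422 Ω = 20.29∠9.7° Ω.
Step 4 — Power factor: PF = cos(φ) = Re(Z)/|Z| = 20/20.29 = 0.9857.
Step 5 — Type: Im(Z) = 3.422 ⇒ lagging (phase φ = 9.7°).

PF = 0.9857 (lagging, φ = 9.7°)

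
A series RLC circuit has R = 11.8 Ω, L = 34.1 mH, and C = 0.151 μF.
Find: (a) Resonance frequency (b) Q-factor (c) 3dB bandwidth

Step 1 — Resonance: ω₀ = 1/√(LC) = 1/√(0.0341·1.51e-07) = 1.394e+04 rad/s.
Step 2 — f₀ = ω₀/(2π) = 2218 Hz.
Step 3 — Series Q: Q = ω₀L/R = 1.394e+04·0.0341/11.8 = 40.27.
Step 4 — Bandwidth: Δω = ω₀/Q = 346 rad/s; BW = Δω/(2π) = 55.07 Hz.

(a) f₀ = 2218 Hz  (b) Q = 40.27  (c) BW = 55.07 Hz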